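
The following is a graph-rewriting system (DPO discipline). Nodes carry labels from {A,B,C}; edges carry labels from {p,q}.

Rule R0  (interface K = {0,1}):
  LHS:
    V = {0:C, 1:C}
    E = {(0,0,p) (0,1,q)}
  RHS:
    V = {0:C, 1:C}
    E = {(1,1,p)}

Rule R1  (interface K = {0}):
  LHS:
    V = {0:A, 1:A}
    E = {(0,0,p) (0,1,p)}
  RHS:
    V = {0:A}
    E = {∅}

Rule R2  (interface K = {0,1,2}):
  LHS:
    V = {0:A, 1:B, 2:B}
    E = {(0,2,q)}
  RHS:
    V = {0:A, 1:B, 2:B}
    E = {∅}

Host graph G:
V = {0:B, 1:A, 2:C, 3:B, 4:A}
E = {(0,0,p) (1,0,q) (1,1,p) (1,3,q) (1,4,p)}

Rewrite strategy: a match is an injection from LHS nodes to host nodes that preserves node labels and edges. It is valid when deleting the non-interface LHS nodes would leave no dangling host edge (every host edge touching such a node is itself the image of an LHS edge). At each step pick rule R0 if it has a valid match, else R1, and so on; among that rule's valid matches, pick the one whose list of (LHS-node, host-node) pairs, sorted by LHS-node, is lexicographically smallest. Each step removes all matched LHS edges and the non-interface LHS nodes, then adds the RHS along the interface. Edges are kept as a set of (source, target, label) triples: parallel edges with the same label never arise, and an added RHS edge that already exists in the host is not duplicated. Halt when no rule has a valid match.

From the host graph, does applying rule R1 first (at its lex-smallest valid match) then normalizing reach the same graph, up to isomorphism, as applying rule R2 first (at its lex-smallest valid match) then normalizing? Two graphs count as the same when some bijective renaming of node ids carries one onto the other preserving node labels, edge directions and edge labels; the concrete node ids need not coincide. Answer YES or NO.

Answer: YES

Derivation:
branch R1-first: apply at {0↦1, 1↦4} → |E|=3, then 2 more step(s) → NF |V|=4 |E|=1 V={0:B, 1:A, 2:C, 3:B} E=0-p->0
branch R2-first: apply at {0↦1, 1↦0, 2↦3} → |E|=4, then 2 more step(s) → NF |V|=4 |E|=1 V={0:B, 1:A, 2:C, 3:B} E=0-p->0
graphs isomorphic (equal up to label-preserving node renaming)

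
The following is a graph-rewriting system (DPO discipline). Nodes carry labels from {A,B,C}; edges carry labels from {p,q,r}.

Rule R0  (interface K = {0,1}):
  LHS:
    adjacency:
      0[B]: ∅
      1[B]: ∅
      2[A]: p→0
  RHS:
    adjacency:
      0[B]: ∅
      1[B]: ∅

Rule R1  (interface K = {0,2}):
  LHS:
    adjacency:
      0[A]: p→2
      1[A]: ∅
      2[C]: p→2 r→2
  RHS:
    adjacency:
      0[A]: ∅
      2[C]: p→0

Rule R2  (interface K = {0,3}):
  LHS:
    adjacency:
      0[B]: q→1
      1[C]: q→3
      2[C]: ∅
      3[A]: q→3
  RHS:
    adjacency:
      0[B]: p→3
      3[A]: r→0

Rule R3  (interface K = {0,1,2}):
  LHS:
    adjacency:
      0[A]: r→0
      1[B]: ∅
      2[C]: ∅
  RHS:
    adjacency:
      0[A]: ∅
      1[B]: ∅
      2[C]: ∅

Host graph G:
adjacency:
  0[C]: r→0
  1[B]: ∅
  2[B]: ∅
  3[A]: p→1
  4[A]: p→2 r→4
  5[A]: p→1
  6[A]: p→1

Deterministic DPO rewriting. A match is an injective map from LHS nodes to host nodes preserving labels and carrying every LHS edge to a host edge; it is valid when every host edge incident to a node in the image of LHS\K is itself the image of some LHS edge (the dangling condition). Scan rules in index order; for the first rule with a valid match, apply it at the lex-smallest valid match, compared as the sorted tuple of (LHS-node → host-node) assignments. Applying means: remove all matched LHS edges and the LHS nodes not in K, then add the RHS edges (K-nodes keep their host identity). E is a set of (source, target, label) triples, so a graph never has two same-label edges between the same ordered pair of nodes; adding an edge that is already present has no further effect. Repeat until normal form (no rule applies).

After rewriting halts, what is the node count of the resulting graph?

Answer: 3

Rewrite trace:
initial: |V|=7 |E|=6  E = 0-r->0 3-p->1 4-p->2 4-r->4 5-p->1 6-p->1
step 1: apply R0 at {0↦1, 1↦2, 2↦3}  → |V|=6 |E|=5  E = 0-r->0 4-p->2 4-r->4 5-p->1 6-p->1
step 2: apply R0 at {0↦1, 1↦2, 2↦5}  → |V|=5 |E|=4  E = 0-r->0 4-p->2 4-r->4 6-p->1
step 3: apply R0 at {0↦1, 1↦2, 2↦6}  → |V|=4 |E|=3  E = 0-r->0 4-p->2 4-r->4
step 4: apply R3 at {0↦4, 1↦1, 2↦0}  → |V|=4 |E|=2  E = 0-r->0 4-p->2
step 5: apply R0 at {0↦2, 1↦1, 2↦4}  → |V|=3 |E|=1  E = 0-r->0
normal form: no rule applies after step 5
NF nodes: {0:C, 1:B, 2:B}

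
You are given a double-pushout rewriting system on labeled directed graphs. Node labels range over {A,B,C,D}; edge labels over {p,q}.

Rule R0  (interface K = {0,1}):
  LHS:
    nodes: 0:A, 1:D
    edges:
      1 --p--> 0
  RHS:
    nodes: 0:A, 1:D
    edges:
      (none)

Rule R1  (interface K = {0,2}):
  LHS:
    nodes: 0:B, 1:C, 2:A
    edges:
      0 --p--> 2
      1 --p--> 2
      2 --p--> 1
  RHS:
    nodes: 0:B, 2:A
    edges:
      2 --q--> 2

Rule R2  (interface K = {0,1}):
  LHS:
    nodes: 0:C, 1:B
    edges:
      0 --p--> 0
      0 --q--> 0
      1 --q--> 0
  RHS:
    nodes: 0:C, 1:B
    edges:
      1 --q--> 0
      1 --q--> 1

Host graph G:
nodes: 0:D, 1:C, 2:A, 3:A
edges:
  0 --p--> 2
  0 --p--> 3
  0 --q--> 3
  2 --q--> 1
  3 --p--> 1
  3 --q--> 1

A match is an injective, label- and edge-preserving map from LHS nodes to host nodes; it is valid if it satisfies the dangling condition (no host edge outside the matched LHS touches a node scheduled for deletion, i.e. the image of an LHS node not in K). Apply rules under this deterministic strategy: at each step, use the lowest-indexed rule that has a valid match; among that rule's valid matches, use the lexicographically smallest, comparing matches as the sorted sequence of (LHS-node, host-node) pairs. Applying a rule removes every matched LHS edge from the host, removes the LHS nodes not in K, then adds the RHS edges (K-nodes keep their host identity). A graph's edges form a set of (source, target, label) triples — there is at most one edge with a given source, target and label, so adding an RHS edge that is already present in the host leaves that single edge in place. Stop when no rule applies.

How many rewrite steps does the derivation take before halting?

Answer: 2

Steps:
start.  V:4 E:6  edges: 0-p->2 0-p->3 0-q->3 2-q->1 3-p->1 3-q->1
1. fire R0 via {0↦2, 1↦0}  →  V:4 E:5  edges: 0-p->3 0-q->3 2-q->1 3-p->1 3-q->1
2. fire R0 via {0↦3, 1↦0}  →  V:4 E:4  edges: 0-q->3 2-q->1 3-p->1 3-q->1
halt: no rule applies after step 2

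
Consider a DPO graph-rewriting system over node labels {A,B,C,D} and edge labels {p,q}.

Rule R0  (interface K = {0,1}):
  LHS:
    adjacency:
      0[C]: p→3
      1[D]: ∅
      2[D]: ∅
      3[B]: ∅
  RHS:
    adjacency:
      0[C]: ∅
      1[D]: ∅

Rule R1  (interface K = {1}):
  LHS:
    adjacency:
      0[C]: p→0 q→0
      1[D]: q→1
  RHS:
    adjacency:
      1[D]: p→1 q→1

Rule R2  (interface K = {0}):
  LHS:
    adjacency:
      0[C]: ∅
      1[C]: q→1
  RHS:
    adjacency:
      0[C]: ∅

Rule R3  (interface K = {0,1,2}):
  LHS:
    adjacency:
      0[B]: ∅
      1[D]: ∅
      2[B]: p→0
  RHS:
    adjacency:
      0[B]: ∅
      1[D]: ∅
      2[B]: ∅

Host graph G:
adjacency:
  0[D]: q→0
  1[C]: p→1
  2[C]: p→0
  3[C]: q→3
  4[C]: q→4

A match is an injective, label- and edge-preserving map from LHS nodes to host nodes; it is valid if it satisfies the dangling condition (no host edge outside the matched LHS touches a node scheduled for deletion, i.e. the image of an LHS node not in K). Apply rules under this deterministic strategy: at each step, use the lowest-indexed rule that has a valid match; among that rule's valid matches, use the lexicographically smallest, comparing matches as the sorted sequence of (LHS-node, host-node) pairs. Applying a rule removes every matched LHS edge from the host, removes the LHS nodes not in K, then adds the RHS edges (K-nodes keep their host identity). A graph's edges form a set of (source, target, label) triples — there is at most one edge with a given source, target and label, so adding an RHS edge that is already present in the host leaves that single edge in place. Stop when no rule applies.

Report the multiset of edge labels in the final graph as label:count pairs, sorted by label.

Answer: p:2 q:1

Derivation:
initial: |V|=5 |E|=5  E = 0-q->0 1-p->1 2-p->0 3-q->3 4-q->4
step 1: apply R2 at {0↦1, 1↦3}  → |V|=4 |E|=4  E = 0-q->0 1-p->1 2-p->0 4-q->4
step 2: apply R2 at {0↦1, 1↦4}  → |V|=3 |E|=3  E = 0-q->0 1-p->1 2-p->0
final graph: no rule applies after step 2
NF edges: [(0, 0, 'q'), (1, 1, 'p'), (2, 0, 'p')]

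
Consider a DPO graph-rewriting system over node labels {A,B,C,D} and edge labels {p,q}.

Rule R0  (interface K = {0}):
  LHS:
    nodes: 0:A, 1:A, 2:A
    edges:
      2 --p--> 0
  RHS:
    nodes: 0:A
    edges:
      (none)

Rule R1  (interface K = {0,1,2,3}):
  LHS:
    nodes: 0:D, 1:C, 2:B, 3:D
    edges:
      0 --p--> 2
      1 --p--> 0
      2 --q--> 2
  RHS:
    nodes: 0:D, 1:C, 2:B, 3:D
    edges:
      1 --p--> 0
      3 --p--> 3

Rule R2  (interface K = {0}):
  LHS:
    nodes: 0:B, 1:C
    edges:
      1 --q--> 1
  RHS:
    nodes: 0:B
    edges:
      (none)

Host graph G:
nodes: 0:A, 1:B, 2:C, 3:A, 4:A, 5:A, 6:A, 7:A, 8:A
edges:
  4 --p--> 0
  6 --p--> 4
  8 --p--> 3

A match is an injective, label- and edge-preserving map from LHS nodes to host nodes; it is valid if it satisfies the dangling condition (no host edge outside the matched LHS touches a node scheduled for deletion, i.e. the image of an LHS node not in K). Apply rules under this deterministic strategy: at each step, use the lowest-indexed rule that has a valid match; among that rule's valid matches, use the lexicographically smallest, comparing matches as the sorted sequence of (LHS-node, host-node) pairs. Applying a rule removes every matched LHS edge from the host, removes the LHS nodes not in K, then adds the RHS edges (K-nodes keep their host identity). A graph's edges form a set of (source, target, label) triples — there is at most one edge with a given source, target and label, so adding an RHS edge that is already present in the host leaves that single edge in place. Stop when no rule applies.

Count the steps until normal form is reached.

[0] host  ⇒  9 nodes, 3 edges  {4-p->0 6-p->4 8-p->3}
[1] R0 @ {0↦3, 1↦5, 2↦8}  ⇒  7 nodes, 2 edges  {4-p->0 6-p->4}
[2] R0 @ {0↦4, 1↦3, 2↦6}  ⇒  5 nodes, 1 edges  {4-p->0}
[3] R0 @ {0↦0, 1↦7, 2↦4}  ⇒  3 nodes, 0 edges  {∅}
halt: no rule applies after step 3

Answer: 3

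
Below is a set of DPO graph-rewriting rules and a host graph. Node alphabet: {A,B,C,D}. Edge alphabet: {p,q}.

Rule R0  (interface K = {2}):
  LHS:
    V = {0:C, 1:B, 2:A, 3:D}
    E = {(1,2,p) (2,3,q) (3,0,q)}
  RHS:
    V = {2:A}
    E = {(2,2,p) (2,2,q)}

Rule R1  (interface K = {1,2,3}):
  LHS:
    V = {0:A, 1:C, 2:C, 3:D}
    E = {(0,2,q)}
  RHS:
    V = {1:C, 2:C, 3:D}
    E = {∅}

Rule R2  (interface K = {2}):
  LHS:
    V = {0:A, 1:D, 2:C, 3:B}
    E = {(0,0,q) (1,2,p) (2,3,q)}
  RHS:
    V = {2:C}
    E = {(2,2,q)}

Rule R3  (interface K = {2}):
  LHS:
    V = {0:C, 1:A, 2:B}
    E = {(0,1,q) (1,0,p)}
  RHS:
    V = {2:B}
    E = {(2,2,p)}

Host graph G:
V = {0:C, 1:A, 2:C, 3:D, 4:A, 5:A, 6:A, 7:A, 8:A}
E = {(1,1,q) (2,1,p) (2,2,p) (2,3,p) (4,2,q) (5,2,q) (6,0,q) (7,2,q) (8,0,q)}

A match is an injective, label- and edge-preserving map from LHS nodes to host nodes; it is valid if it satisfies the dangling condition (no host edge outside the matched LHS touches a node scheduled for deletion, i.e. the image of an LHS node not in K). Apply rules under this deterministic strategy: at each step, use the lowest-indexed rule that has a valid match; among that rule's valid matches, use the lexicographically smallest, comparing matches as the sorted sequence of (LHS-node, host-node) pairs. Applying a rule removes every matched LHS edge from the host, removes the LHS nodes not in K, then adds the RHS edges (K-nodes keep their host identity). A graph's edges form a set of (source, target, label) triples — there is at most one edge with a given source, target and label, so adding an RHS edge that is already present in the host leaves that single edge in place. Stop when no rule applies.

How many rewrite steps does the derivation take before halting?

[0] host  ⇒  9 nodes, 9 edges  {1-q->1 2-p->1 2-p->2 2-p->3 4-q->2 5-q->2 6-q->0 7-q->2 8-q->0}
[1] R1 @ {0↦4, 1↦0, 2↦2, 3↦3}  ⇒  8 nodes, 8 edges  {1-q->1 2-p->1 2-p->2 2-p->3 5-q->2 6-q->0 7-q->2 8-q->0}
[2] R1 @ {0↦5, 1↦0, 2↦2, 3↦3}  ⇒  7 nodes, 7 edges  {1-q->1 2-p->1 2-p->2 2-p->3 6-q->0 7-q->2 8-q->0}
[3] R1 @ {0↦6, 1↦2, 2↦0, 3↦3}  ⇒  6 nodes, 6 edges  {1-q->1 2-p->1 2-p->2 2-p->3 7-q->2 8-q->0}
[4] R1 @ {0↦7, 1↦0, 2↦2, 3↦3}  ⇒  5 nodes, 5 edges  {1-q->1 2-p->1 2-p->2 2-p->3 8-q->0}
[5] R1 @ {0↦8, 1↦2, 2↦0, 3↦3}  ⇒  4 nodes, 4 edges  {1-q->1 2-p->1 2-p->2 2-p->3}
final graph: no rule applies after step 5

Answer: 5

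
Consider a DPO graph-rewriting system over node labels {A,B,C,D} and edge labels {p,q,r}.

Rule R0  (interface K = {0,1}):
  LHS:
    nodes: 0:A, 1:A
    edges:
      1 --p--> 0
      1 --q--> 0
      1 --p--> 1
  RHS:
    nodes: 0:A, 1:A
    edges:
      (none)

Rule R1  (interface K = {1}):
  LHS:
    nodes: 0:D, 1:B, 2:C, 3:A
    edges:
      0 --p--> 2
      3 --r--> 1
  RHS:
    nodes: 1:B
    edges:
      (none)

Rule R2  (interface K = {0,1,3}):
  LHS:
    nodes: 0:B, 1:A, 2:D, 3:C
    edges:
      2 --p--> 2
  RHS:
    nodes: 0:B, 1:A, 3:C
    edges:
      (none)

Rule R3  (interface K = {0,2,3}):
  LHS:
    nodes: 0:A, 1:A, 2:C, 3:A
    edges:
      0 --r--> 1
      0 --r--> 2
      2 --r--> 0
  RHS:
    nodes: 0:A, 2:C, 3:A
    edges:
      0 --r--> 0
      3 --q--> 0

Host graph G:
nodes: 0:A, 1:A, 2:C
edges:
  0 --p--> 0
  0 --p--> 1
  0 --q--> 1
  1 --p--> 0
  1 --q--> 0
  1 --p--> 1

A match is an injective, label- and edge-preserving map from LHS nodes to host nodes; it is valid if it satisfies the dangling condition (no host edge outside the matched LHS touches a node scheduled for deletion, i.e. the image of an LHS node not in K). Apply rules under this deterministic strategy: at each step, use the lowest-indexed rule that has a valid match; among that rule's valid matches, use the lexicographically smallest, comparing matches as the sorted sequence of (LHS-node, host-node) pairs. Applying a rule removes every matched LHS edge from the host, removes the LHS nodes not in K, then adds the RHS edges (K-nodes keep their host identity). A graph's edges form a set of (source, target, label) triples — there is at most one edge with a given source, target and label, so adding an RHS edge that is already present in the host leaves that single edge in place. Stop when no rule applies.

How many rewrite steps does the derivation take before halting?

[0] host  ⇒  3 nodes, 6 edges  {0-p->0 0-p->1 0-q->1 1-p->0 1-q->0 1-p->1}
[1] R0 @ {0↦0, 1↦1}  ⇒  3 nodes, 3 edges  {0-p->0 0-p->1 0-q->1}
[2] R0 @ {0↦1, 1↦0}  ⇒  3 nodes, 0 edges  {∅}
final graph: no rule applies after step 2

Answer: 2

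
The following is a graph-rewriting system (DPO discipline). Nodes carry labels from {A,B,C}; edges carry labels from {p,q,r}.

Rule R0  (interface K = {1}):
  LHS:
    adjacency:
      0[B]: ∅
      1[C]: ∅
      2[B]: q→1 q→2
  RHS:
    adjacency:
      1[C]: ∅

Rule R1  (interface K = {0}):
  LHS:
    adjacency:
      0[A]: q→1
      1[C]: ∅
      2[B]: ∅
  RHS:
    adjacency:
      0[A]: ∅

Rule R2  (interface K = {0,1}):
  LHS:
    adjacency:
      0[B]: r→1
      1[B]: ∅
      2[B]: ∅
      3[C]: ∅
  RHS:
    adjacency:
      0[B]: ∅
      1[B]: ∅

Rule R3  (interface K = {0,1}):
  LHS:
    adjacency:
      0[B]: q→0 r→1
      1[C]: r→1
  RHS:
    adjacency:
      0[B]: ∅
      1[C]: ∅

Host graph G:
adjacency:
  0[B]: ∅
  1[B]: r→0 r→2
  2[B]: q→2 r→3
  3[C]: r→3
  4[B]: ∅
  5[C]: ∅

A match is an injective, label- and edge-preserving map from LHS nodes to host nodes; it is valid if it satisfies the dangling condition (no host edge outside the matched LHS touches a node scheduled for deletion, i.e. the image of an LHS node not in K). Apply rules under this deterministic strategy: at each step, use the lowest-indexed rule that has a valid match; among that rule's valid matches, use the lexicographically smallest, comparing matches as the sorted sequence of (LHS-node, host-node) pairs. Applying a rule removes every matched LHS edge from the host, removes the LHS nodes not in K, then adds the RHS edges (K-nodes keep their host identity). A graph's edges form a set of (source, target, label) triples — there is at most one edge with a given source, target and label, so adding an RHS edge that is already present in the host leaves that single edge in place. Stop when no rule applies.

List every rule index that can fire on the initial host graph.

R0: no valid match — LHS pattern not found
R1: no valid match — LHS pattern not found
R2: 2 valid matches — {0↦1, 1↦0, 2↦4, 3↦5}, {0↦1, 1↦2, 2↦4, 3↦5}
R3: 1 valid match — {0↦2, 1↦3}

Answer: [R2,R3]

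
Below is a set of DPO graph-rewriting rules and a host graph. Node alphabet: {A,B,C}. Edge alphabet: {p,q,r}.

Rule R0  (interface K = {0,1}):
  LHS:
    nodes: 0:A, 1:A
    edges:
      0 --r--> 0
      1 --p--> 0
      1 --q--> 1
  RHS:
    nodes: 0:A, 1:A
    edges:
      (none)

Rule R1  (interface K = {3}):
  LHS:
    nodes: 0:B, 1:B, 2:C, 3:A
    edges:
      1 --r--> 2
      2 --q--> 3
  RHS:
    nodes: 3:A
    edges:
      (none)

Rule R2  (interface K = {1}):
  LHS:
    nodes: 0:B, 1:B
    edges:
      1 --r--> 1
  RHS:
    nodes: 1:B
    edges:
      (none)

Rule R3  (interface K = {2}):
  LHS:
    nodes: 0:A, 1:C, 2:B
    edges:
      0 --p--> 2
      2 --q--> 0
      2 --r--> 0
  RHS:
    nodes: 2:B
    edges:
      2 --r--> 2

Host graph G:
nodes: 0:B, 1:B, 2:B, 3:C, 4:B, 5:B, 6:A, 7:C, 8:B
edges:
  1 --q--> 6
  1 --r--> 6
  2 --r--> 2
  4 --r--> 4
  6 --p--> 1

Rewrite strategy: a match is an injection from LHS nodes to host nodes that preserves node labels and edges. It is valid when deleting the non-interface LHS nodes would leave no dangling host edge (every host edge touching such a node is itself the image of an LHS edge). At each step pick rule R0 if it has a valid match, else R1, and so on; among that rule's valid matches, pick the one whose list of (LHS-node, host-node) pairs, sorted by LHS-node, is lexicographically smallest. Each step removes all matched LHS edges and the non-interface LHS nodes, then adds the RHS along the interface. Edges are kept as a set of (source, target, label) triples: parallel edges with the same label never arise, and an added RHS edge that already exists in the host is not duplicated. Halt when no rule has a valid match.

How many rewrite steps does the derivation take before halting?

Answer: 4

Steps:
[0] host  ⇒  9 nodes, 5 edges  {1-q->6 1-r->6 2-r->2 4-r->4 6-p->1}
[1] R2 @ {0↦0, 1↦2}  ⇒  8 nodes, 4 edges  {1-q->6 1-r->6 4-r->4 6-p->1}
[2] R2 @ {0↦2, 1↦4}  ⇒  7 nodes, 3 edges  {1-q->6 1-r->6 6-p->1}
[3] R3 @ {0↦6, 1↦3, 2↦1}  ⇒  5 nodes, 1 edges  {1-r->1}
[4] R2 @ {0↦4, 1↦1}  ⇒  4 nodes, 0 edges  {∅}
normal form: no rule applies after step 4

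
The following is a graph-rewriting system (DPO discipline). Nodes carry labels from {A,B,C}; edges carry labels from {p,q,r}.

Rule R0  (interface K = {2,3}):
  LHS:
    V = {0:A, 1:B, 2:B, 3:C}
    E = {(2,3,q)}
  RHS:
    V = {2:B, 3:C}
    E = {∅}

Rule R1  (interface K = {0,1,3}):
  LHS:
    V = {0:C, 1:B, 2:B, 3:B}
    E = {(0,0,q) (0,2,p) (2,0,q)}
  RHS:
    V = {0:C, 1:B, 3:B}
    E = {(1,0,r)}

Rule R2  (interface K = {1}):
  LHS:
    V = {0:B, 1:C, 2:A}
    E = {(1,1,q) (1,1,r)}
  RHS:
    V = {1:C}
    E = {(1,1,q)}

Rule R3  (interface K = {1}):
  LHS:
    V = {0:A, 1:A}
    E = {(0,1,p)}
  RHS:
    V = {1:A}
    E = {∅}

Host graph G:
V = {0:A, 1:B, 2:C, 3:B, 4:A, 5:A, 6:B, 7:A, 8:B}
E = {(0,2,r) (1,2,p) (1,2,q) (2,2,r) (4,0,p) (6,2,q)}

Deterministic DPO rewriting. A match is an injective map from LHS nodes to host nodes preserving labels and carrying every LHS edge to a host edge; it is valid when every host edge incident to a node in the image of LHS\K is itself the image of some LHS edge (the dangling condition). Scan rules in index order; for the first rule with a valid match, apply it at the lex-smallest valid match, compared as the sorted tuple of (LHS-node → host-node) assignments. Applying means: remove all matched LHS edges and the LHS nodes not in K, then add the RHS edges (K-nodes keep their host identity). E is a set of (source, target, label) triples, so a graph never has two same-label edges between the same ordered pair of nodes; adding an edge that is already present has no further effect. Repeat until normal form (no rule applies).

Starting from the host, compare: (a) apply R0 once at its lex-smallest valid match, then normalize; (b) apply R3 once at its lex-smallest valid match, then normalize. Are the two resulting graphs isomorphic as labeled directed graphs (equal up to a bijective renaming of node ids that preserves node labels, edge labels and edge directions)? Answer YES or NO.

branch R0-first: apply at {0↦5, 1↦3, 2↦1, 3↦2} → |E|=5, then 2 more step(s) → NF |V|=4 |E|=3 V={0:A, 1:B, 2:C, 6:B} E=0-r->2 1-p->2 2-r->2
branch R3-first: apply at {0↦4, 1↦0} → |E|=5, then 2 more step(s) → NF |V|=4 |E|=3 V={0:A, 1:B, 2:C, 6:B} E=0-r->2 1-p->2 2-r->2
graphs isomorphic (equal up to label-preserving node renaming)

Answer: YES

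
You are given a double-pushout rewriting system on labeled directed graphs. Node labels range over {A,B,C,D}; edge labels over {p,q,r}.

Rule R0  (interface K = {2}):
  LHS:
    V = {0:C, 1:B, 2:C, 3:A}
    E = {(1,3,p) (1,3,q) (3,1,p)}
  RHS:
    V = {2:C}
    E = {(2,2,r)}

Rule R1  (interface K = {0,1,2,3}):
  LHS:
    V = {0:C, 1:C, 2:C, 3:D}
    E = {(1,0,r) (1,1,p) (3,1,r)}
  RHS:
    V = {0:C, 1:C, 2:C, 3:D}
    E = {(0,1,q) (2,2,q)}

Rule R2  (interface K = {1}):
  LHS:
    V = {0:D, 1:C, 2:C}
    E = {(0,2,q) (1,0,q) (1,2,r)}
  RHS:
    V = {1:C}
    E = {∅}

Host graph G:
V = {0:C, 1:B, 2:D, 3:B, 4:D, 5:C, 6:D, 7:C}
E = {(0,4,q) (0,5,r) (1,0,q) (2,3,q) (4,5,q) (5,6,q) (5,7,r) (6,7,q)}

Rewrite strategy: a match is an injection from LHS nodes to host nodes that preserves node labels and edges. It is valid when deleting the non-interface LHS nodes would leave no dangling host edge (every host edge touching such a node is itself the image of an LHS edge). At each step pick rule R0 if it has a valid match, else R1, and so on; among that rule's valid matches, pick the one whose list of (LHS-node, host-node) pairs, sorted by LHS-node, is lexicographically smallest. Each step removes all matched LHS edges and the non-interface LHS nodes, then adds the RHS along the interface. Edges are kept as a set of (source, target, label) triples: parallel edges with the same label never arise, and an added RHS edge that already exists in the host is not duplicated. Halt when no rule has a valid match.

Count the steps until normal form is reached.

start.  V:8 E:8  edges: 0-q->4 0-r->5 1-q->0 2-q->3 4-q->5 5-q->6 5-r->7 6-q->7
1. fire R2 via {0↦6, 1↦5, 2↦7}  →  V:6 E:5  edges: 0-q->4 0-r->5 1-q->0 2-q->3 4-q->5
2. fire R2 via {0↦4, 1↦0, 2↦5}  →  V:4 E:2  edges: 1-q->0 2-q->3
halt: no rule applies after step 2

Answer: 2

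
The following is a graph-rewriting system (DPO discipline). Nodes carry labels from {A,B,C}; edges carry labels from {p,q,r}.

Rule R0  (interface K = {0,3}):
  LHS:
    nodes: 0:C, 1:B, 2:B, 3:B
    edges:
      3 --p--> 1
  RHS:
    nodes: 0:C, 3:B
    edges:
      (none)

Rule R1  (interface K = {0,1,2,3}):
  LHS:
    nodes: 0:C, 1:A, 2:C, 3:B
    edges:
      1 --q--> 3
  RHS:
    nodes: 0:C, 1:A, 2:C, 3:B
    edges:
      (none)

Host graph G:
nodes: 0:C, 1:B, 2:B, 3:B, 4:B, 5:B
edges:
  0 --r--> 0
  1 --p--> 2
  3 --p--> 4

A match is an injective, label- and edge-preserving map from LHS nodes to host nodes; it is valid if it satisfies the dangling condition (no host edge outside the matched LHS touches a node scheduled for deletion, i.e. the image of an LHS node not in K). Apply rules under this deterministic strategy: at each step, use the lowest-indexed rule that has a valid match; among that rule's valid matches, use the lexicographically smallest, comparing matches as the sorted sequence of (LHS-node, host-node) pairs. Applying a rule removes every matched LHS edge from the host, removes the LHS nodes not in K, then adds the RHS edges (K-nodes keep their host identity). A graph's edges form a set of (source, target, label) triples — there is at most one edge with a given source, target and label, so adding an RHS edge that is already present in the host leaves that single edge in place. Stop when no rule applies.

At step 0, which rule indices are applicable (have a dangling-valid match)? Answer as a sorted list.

R0: 2 valid matches — {0↦0, 1↦2, 2↦5, 3↦1}, {0↦0, 1↦4, 2↦5, 3↦3}
R1: no valid match — LHS pattern not found

Answer: [R0]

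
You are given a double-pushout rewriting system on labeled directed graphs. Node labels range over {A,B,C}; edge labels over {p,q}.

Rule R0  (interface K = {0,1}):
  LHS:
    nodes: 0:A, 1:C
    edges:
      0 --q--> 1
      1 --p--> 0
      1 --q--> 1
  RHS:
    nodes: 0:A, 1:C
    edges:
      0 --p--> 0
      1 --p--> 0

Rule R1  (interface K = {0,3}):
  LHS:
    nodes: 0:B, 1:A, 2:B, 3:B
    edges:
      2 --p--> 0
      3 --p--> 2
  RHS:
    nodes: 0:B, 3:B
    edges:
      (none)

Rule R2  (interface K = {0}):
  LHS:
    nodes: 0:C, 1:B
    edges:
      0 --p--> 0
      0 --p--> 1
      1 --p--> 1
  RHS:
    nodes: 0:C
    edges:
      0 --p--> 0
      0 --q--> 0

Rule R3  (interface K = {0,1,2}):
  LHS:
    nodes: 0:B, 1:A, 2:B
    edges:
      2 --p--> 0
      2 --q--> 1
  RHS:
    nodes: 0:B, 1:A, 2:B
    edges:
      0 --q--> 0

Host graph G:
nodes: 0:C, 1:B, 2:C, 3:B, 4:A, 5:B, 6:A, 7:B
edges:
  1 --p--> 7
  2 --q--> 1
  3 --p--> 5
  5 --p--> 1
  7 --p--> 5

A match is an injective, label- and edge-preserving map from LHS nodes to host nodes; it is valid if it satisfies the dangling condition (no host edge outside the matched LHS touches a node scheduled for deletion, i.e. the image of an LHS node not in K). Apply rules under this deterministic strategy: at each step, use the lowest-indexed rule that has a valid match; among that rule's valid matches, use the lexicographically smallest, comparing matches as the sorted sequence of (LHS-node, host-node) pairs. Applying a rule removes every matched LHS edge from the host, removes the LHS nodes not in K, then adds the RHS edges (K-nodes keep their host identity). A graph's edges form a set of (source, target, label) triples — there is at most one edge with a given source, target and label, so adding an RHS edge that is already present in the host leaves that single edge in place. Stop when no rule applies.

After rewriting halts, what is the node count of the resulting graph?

Answer: 4

Rewrite trace:
initial: |V|=8 |E|=5  E = 1-p->7 2-q->1 3-p->5 5-p->1 7-p->5
step 1: apply R1 at {0↦5, 1↦4, 2↦7, 3↦1}  → |V|=6 |E|=3  E = 2-q->1 3-p->5 5-p->1
step 2: apply R1 at {0↦1, 1↦6, 2↦5, 3↦3}  → |V|=4 |E|=1  E = 2-q->1
normal form: no rule applies after step 2
NF nodes: {0:C, 1:B, 2:C, 3:B}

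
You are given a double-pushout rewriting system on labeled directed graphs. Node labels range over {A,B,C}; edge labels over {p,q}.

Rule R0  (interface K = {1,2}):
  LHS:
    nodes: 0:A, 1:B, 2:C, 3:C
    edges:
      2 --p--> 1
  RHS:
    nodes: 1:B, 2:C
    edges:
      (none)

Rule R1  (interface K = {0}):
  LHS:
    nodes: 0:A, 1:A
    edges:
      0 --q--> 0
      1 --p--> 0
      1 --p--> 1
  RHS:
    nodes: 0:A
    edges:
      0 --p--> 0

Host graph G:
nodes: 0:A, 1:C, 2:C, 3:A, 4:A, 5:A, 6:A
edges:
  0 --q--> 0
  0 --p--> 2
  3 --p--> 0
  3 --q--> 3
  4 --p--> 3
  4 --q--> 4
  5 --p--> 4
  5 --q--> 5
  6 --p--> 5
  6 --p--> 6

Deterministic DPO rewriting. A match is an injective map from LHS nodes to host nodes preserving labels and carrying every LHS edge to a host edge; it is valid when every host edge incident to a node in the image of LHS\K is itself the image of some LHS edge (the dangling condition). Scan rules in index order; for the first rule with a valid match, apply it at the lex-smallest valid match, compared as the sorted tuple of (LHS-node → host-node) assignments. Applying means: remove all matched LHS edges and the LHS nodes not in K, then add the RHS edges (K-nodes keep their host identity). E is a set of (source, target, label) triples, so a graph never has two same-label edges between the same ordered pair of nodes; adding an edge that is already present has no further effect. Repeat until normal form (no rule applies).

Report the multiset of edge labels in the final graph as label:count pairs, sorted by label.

[0] host  ⇒  7 nodes, 10 edges  {0-q->0 0-p->2 3-p->0 3-q->3 4-p->3 4-q->4 5-p->4 5-q->5 6-p->5 6-p->6}
[1] R1 @ {0↦5, 1↦6}  ⇒  6 nodes, 8 edges  {0-q->0 0-p->2 3-p->0 3-q->3 4-p->3 4-q->4 5-p->4 5-p->5}
[2] R1 @ {0↦4, 1↦5}  ⇒  5 nodes, 6 edges  {0-q->0 0-p->2 3-p->0 3-q->3 4-p->3 4-p->4}
[3] R1 @ {0↦3, 1↦4}  ⇒  4 nodes, 4 edges  {0-q->0 0-p->2 3-p->0 3-p->3}
[4] R1 @ {0↦0, 1↦3}  ⇒  3 nodes, 2 edges  {0-p->0 0-p->2}
normal form: no rule applies after step 4
NF edges: [(0, 0, 'p'), (0, 2, 'p')]

Answer: p:2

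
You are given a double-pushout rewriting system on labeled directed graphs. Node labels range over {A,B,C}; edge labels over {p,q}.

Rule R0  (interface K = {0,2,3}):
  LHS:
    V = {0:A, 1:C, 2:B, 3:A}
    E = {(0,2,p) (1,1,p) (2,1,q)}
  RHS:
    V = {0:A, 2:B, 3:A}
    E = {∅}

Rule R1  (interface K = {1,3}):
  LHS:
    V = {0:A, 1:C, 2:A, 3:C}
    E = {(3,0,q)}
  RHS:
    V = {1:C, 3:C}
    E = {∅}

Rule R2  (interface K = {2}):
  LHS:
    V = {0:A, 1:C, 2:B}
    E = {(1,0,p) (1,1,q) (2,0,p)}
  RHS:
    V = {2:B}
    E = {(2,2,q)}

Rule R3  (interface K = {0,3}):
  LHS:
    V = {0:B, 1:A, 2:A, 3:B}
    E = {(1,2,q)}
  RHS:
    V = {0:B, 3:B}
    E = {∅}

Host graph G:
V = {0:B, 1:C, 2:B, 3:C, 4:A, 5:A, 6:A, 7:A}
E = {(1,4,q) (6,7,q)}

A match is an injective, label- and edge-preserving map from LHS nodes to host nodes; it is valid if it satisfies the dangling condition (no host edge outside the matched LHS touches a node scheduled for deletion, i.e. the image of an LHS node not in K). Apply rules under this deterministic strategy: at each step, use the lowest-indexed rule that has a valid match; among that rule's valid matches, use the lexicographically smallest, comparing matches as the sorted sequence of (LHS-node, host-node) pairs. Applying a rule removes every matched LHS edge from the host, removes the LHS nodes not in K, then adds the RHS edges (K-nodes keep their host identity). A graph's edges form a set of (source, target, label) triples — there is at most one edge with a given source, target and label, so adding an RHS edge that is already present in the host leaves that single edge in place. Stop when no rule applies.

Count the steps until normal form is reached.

Answer: 2

Steps:
[0] host  ⇒  8 nodes, 2 edges  {1-q->4 6-q->7}
[1] R1 @ {0↦4, 1↦3, 2↦5, 3↦1}  ⇒  6 nodes, 1 edges  {6-q->7}
[2] R3 @ {0↦0, 1↦6, 2↦7, 3↦2}  ⇒  4 nodes, 0 edges  {∅}
final graph: no rule applies after step 2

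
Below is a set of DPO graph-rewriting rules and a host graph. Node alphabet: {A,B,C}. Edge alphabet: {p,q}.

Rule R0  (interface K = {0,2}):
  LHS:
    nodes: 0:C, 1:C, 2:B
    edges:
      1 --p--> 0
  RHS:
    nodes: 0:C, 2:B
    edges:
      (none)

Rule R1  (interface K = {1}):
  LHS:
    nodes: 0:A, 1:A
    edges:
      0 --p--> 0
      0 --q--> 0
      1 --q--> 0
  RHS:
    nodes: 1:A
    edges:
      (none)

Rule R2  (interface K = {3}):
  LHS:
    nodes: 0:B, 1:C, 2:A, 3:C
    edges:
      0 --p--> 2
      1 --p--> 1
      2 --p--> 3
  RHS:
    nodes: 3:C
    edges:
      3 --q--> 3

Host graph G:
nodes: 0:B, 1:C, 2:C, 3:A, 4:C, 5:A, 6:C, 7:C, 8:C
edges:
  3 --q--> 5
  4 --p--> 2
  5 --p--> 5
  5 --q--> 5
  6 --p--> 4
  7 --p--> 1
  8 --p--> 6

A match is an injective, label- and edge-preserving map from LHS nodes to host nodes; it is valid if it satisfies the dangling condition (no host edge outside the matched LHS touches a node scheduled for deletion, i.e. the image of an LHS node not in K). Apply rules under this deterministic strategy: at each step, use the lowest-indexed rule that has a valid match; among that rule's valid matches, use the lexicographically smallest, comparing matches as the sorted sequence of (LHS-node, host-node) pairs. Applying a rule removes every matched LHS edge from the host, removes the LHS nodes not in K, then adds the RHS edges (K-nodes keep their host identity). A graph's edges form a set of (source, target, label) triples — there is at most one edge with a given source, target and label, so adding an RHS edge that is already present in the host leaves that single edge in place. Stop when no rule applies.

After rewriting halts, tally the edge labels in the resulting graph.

initial: |V|=9 |E|=7  E = 3-q->5 4-p->2 5-p->5 5-q->5 6-p->4 7-p->1 8-p->6
step 1: apply R0 at {0↦1, 1↦7, 2↦0}  → |V|=8 |E|=6  E = 3-q->5 4-p->2 5-p->5 5-q->5 6-p->4 8-p->6
step 2: apply R0 at {0↦6, 1↦8, 2↦0}  → |V|=7 |E|=5  E = 3-q->5 4-p->2 5-p->5 5-q->5 6-p->4
step 3: apply R0 at {0↦4, 1↦6, 2↦0}  → |V|=6 |E|=4  E = 3-q->5 4-p->2 5-p->5 5-q->5
step 4: apply R0 at {0↦2, 1↦4, 2↦0}  → |V|=5 |E|=3  E = 3-q->5 5-p->5 5-q->5
step 5: apply R1 at {0↦5, 1↦3}  → |V|=4 |E|=0  E = ∅
halt: no rule applies after step 5
NF edges: []

Answer: (no edges)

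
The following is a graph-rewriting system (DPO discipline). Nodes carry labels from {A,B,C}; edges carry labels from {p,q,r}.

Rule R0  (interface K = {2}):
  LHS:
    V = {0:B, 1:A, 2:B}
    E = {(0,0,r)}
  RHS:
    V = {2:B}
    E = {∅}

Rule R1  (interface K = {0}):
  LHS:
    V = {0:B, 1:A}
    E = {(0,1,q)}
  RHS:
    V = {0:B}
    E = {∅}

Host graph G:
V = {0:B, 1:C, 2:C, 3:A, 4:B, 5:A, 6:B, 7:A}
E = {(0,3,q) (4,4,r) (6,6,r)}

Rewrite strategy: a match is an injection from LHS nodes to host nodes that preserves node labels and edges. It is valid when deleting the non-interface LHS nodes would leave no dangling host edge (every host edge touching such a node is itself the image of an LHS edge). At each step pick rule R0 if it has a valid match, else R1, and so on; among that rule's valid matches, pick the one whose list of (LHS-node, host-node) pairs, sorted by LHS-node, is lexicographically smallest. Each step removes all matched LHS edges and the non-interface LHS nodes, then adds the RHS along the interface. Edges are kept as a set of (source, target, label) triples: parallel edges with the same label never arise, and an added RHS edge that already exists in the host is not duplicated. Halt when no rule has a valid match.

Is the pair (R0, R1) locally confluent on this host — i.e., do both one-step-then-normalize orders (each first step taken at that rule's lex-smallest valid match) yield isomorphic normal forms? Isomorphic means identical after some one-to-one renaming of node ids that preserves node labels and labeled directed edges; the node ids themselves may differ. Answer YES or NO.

Answer: YES

Steps:
branch R0-first: apply at {0↦4, 1↦5, 2↦0} → |E|=2, then 2 more step(s) → NF |V|=3 |E|=0 V={0:B, 1:C, 2:C} E=∅
branch R1-first: apply at {0↦0, 1↦3} → |E|=2, then 2 more step(s) → NF |V|=3 |E|=0 V={0:B, 1:C, 2:C} E=∅
graphs isomorphic (equal up to label-preserving node renaming)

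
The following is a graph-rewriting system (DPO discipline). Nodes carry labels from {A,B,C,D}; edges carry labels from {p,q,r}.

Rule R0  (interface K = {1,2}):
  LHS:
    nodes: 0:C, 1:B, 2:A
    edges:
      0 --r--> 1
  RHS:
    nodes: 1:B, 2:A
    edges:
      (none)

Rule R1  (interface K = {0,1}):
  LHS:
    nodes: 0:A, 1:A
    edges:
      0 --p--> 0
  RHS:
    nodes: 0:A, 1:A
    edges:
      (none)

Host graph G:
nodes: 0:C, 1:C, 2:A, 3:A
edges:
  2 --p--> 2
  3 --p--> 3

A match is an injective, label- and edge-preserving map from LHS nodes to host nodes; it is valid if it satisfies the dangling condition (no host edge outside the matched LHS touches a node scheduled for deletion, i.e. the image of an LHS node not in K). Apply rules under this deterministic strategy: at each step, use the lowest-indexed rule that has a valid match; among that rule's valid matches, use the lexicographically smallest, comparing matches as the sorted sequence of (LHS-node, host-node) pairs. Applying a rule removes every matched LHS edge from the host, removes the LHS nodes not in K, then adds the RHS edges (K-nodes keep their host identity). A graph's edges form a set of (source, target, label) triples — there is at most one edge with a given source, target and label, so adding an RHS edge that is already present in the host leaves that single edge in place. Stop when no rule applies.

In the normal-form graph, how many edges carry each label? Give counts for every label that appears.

[0] host  ⇒  4 nodes, 2 edges  {2-p->2 3-p->3}
[1] R1 @ {0↦2, 1↦3}  ⇒  4 nodes, 1 edges  {3-p->3}
[2] R1 @ {0↦3, 1↦2}  ⇒  4 nodes, 0 edges  {∅}
final graph: no rule applies after step 2
NF edges: []

Answer: (no edges)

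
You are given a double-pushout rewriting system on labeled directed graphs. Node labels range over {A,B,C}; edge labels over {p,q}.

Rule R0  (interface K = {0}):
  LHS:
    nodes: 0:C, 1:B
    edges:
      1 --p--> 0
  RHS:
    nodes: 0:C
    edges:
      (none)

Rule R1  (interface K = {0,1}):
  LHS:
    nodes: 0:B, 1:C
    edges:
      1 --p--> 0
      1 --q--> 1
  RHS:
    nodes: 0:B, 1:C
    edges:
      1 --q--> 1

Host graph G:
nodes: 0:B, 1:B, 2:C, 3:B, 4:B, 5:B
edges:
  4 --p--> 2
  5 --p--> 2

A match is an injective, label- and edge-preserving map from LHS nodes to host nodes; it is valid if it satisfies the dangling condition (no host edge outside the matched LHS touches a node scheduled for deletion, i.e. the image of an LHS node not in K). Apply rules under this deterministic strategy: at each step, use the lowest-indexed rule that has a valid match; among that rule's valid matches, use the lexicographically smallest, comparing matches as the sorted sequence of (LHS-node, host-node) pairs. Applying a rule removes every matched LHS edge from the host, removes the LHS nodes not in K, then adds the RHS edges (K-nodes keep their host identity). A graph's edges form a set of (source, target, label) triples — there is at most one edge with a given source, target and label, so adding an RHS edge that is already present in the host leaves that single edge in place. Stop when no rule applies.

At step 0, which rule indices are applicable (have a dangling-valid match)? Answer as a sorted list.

Answer: [R0]

Rewrite trace:
R0: 2 valid matches — {0↦2, 1↦4}, {0↦2, 1↦5}
R1: no valid match — LHS pattern not found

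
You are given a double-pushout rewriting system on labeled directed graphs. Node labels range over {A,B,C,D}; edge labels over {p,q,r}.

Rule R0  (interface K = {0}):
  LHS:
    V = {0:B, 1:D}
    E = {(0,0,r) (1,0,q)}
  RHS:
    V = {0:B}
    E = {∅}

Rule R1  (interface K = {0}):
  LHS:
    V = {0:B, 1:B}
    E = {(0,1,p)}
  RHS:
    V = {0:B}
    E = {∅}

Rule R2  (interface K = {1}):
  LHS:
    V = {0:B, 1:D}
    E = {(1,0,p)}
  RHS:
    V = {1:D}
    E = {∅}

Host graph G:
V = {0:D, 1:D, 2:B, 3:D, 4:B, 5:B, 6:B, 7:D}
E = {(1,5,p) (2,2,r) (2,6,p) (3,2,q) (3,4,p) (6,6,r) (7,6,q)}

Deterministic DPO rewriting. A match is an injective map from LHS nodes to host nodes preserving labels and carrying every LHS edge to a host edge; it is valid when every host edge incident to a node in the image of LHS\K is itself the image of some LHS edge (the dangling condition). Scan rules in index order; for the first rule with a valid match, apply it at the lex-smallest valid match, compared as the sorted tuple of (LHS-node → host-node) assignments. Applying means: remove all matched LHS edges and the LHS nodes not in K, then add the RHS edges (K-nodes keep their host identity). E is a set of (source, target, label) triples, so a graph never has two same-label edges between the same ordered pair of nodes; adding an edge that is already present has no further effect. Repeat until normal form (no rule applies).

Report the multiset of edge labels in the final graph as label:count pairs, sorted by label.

Answer: (no edges)

Derivation:
initial: |V|=8 |E|=7  E = 1-p->5 2-r->2 2-p->6 3-q->2 3-p->4 6-r->6 7-q->6
step 1: apply R0 at {0↦6, 1↦7}  → |V|=7 |E|=5  E = 1-p->5 2-r->2 2-p->6 3-q->2 3-p->4
step 2: apply R1 at {0↦2, 1↦6}  → |V|=6 |E|=4  E = 1-p->5 2-r->2 3-q->2 3-p->4
step 3: apply R2 at {0↦4, 1↦3}  → |V|=5 |E|=3  E = 1-p->5 2-r->2 3-q->2
step 4: apply R0 at {0↦2, 1↦3}  → |V|=4 |E|=1  E = 1-p->5
step 5: apply R2 at {0↦5, 1↦1}  → |V|=3 |E|=0  E = ∅
halt: no rule applies after step 5
NF edges: []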